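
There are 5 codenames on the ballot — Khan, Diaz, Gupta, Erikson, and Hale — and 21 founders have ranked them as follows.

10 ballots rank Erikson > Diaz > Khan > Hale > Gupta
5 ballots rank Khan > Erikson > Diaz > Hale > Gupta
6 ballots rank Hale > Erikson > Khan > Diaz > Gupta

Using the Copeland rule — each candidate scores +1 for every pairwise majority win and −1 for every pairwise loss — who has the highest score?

Pairwise results:
  Khan vs Diaz: Khan wins 11–10.
  Khan vs Gupta: Khan wins 21–0.
  Khan vs Erikson: Erikson wins 16–5.
  Khan vs Hale: Khan wins 15–6.
  Diaz vs Gupta: Diaz wins 21–0.
  Diaz vs Erikson: Erikson wins 21–0.
  Diaz vs Hale: Diaz wins 15–6.
  Gupta vs Erikson: Erikson wins 21–0.
  Gupta vs Hale: Hale wins 21–0.
  Erikson vs Hale: Erikson wins 15–6.
Copeland scores (wins − losses):
  Khan: 3 − 1 = 2
  Diaz: 2 − 2 = 0
  Gupta: 0 − 4 = -4
  Erikson: 4 − 0 = 4
  Hale: 1 − 3 = -2
Erikson has the best Copeland score.

Erikson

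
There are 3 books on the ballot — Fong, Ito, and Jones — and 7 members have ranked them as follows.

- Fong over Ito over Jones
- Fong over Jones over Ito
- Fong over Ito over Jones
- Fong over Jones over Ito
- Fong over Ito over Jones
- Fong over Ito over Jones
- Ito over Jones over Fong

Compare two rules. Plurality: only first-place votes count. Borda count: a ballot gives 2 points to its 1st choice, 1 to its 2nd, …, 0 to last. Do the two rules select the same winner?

Plurality first-place counts: Fong 6, Ito 1, Jones 0 → Fong.
Borda totals: Fong 12, Ito 6, Jones 3 → Fong.
The two rules agree on Fong.

Yes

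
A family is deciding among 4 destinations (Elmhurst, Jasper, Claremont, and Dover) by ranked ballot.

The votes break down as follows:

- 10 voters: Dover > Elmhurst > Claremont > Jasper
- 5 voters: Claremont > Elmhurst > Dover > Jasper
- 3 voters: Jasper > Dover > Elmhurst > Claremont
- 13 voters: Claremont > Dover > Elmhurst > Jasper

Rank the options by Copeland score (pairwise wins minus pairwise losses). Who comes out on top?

Claremont

Pairwise results:
  Elmhurst vs Jasper: Elmhurst wins 28–3.
  Elmhurst vs Claremont: Claremont wins 18–13.
  Elmhurst vs Dover: Dover wins 26–5.
  Jasper vs Claremont: Claremont wins 28–3.
  Jasper vs Dover: Dover wins 28–3.
  Claremont vs Dover: Claremont wins 18–13.
Copeland scores (wins − losses):
  Elmhurst: 1 − 2 = -1
  Jasper: 0 − 3 = -3
  Claremont: 3 − 0 = 3
  Dover: 2 − 1 = 1
Claremont has the best Copeland score.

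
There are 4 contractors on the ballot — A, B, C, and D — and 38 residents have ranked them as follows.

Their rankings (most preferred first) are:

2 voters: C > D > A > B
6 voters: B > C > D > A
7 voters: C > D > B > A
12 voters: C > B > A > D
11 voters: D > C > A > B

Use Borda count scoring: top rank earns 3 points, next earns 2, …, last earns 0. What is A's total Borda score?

25

Borda scores:
  A: 2·1 + 6·0 + 7·0 + 12·1 + 11·1 = 25
  B: 2·0 + 6·3 + 7·1 + 12·2 + 11·0 = 49
  C: 2·3 + 6·2 + 7·3 + 12·3 + 11·2 = 97
  D: 2·2 + 6·1 + 7·2 + 12·0 + 11·3 = 57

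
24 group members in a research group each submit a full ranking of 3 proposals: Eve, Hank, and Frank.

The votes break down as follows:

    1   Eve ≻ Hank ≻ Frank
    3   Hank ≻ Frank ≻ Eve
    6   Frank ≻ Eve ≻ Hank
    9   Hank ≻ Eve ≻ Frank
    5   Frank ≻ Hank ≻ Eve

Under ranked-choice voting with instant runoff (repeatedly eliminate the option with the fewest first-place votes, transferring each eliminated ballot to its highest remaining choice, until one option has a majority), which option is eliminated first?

Eve

Round 1: Hank 12, Frank 11, Eve 1. Eve has the fewest and is eliminated.
Round 2: Hank 13, Frank 11. Hank has a majority.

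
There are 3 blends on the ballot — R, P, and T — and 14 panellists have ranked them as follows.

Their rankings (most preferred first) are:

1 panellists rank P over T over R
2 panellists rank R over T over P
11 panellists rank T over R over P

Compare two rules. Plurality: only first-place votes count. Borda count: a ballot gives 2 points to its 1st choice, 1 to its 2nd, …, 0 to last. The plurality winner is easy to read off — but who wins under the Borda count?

T

Plurality first-place counts: R 2, P 1, T 11 → T.
Borda totals: R 15, P 2, T 25 → T.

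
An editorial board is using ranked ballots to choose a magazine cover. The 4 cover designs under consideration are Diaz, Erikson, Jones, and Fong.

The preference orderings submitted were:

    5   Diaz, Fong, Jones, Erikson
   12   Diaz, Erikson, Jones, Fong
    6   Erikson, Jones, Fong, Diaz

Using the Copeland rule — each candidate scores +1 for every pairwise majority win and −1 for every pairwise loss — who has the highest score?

Pairwise results:
  Diaz vs Erikson: Diaz wins 17–6.
  Diaz vs Jones: Diaz wins 17–6.
  Diaz vs Fong: Diaz wins 17–6.
  Erikson vs Jones: Erikson wins 18–5.
  Erikson vs Fong: Erikson wins 18–5.
  Jones vs Fong: Jones wins 18–5.
Copeland scores (wins − losses):
  Diaz: 3 − 0 = 3
  Erikson: 2 − 1 = 1
  Jones: 1 − 2 = -1
  Fong: 0 − 3 = -3
Diaz has the best Copeland score.

Diaz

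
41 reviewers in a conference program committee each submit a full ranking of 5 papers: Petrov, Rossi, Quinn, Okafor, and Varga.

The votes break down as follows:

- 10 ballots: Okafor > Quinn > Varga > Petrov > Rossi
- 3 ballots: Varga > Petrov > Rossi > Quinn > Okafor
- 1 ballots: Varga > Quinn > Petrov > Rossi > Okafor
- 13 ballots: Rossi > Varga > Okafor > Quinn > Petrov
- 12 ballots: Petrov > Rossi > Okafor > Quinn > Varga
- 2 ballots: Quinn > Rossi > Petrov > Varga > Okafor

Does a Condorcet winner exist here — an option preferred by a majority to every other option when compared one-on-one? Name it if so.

Head-to-head results (41 voters total):
Petrov vs Rossi: Petrov wins 26–15.
Petrov vs Quinn: Quinn wins 26–15.
Petrov vs Okafor: Okafor wins 23–18.
Petrov vs Varga: Varga wins 27–14.
Rossi vs Quinn: Rossi wins 28–13.
Rossi vs Okafor: Rossi wins 31–10.
Rossi vs Varga: Rossi wins 27–14.
Quinn vs Okafor: Okafor wins 35–6.
Quinn vs Varga: Quinn wins 24–17.
Okafor vs Varga: Okafor wins 22–19.
No candidate beats all others: Petrov beats Rossi beats Quinn beats Petrov, a majority cycle.

None — there is no Condorcet winner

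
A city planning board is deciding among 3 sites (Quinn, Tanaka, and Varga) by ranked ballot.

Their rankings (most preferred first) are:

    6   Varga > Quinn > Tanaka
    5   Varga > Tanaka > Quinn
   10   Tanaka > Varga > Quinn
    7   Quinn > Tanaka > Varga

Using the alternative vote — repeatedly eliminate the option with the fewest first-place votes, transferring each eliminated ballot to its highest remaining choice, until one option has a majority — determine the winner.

Tanaka

Round 1: Varga 11, Tanaka 10, Quinn 7. Quinn has the fewest and is eliminated.
Round 2: Tanaka 17, Varga 11. Tanaka has a majority.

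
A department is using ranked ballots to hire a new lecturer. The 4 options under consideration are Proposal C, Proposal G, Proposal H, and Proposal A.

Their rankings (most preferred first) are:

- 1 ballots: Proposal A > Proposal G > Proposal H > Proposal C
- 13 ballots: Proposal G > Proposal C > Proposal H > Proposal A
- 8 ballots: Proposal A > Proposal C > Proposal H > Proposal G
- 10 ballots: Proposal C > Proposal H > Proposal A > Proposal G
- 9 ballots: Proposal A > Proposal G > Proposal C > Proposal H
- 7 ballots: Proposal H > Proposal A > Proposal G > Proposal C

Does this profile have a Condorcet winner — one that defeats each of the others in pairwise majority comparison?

Head-to-head results (48 voters total):
Proposal C vs Proposal G: Proposal G wins 30–18.
Proposal C vs Proposal H: Proposal C wins 40–8.
Proposal C vs Proposal A: Proposal A wins 25–23.
Proposal G vs Proposal H: Proposal H wins 25–23.
Proposal G vs Proposal A: Proposal A wins 35–13.
Proposal H vs Proposal A: Proposal H wins 30–18.
No candidate beats all others: Proposal C beats Proposal H beats Proposal G beats Proposal C, a majority cycle.

No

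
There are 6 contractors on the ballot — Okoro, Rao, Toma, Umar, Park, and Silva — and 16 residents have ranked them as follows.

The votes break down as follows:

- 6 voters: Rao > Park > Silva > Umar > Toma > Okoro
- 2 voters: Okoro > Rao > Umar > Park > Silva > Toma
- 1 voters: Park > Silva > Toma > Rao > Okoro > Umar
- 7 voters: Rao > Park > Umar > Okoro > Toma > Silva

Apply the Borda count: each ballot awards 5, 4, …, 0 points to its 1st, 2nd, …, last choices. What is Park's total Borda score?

Borda scores:
  Okoro: 6·0 + 2·5 + 1 + 7·2 = 25
  Rao: 6·5 + 2·4 + 2 + 7·5 = 75
  Toma: 6·1 + 2·0 + 3 + 7·1 = 16
  Umar: 6·2 + 2·3 + 0 + 7·3 = 39
  Park: 6·4 + 2·2 + 5 + 7·4 = 61
  Silva: 6·3 + 2·1 + 4 + 7·0 = 24

61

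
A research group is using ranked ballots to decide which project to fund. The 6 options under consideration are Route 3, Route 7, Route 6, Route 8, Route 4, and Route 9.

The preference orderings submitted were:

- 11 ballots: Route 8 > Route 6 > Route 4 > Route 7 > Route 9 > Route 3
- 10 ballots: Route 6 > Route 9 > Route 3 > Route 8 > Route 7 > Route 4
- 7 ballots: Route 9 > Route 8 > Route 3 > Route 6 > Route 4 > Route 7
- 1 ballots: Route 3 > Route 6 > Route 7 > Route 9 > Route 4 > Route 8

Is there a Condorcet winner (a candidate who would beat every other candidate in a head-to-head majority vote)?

Head-to-head results (29 voters total):
Route 3 vs Route 7: Route 3 wins 18–11.
Route 3 vs Route 6: Route 6 wins 21–8.
Route 3 vs Route 8: Route 8 wins 18–11.
Route 3 vs Route 4: Route 3 wins 18–11.
Route 3 vs Route 9: Route 9 wins 28–1.
Route 7 vs Route 6: Route 6 wins 29–0.
Route 7 vs Route 8: Route 8 wins 28–1.
Route 7 vs Route 4: Route 4 wins 18–11.
Route 7 vs Route 9: Route 9 wins 17–12.
Route 6 vs Route 8: Route 8 wins 18–11.
Route 6 vs Route 4: Route 6 wins 29–0.
Route 6 vs Route 9: Route 6 wins 22–7.
Route 8 vs Route 4: Route 8 wins 28–1.
Route 8 vs Route 9: Route 9 wins 18–11.
Route 4 vs Route 9: Route 9 wins 18–11.
No candidate beats all others: Route 6 beats Route 9 beats Route 8 beats Route 6, a majority cycle.

No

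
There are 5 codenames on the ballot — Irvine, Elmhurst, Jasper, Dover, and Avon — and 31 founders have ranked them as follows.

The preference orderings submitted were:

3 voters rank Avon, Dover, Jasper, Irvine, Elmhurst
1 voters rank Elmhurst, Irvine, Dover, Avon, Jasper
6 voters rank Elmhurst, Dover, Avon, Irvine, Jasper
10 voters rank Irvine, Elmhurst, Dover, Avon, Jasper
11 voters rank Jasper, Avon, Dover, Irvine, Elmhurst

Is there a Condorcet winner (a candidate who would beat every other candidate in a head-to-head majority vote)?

No

Head-to-head results (31 voters total):
Irvine vs Elmhurst: Irvine wins 24–7.
Irvine vs Jasper: Irvine wins 17–14.
Irvine vs Dover: Dover wins 20–11.
Irvine vs Avon: Avon wins 20–11.
Elmhurst vs Jasper: Elmhurst wins 17–14.
Elmhurst vs Dover: Elmhurst wins 17–14.
Elmhurst vs Avon: Elmhurst wins 17–14.
Jasper vs Dover: Dover wins 20–11.
Jasper vs Avon: Avon wins 20–11.
Dover vs Avon: Dover wins 17–14.
No candidate beats all others: Irvine beats Elmhurst beats Dover beats Irvine, a majority cycle.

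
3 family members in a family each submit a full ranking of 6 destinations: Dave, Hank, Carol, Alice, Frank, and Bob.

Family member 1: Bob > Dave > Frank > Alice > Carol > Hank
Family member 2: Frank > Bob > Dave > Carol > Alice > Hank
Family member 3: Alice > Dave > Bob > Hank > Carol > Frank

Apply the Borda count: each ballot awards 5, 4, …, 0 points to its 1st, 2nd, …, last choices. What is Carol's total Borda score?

4

Borda scores:
  Dave: 4 + 3 + 4 = 11
  Hank: 0 + 0 + 2 = 2
  Carol: 1 + 2 + 1 = 4
  Alice: 2 + 1 + 5 = 8
  Frank: 3 + 5 + 0 = 8
  Bob: 5 + 4 + 3 = 12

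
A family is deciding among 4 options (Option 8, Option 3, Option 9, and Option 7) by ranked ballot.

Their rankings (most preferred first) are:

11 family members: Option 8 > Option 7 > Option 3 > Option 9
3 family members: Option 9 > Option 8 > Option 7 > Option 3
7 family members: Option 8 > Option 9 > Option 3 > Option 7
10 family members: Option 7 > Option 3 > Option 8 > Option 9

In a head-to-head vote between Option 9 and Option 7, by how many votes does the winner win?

Ballots ranking Option 9 above Option 7: 3+7 = 10.
Ballots ranking Option 7 above Option 9: 11+10 = 21.
Option 7 wins 21–10, a margin of 11.

11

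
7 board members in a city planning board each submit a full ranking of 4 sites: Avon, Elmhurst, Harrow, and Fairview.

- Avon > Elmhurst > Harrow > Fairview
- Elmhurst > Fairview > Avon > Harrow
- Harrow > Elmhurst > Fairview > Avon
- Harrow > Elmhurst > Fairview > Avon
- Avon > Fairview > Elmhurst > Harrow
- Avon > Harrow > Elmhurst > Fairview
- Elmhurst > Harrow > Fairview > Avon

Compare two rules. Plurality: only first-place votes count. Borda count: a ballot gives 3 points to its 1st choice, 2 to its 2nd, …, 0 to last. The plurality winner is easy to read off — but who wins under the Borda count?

Plurality first-place counts: Avon 3, Elmhurst 2, Harrow 2, Fairview 0 → Avon.
Borda totals: Avon 10, Elmhurst 14, Harrow 11, Fairview 7 → Elmhurst.

Elmhurst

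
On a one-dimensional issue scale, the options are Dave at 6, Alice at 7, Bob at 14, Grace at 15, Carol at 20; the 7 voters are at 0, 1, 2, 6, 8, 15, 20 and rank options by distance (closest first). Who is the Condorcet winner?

With single-peaked preferences on a line, the Condorcet winner is the candidate closest to the median voter.
The median voter (position 6) is closest to Dave at 6.
Check: Dave vs Bob — voters closer to Dave: 5 of 7.

Dave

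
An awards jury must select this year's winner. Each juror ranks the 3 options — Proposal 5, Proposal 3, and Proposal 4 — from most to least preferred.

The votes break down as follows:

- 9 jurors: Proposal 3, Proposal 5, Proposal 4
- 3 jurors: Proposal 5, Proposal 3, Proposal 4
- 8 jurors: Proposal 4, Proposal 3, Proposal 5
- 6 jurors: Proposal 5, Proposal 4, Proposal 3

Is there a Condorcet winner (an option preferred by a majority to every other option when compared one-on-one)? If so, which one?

Head-to-head results (26 voters total):
Proposal 5 vs Proposal 3: Proposal 3 wins 17–9.
Proposal 5 vs Proposal 4: Proposal 5 wins 18–8.
Proposal 3 vs Proposal 4: Proposal 4 wins 14–12.
No candidate beats all others: Proposal 5 beats Proposal 4 beats Proposal 3 beats Proposal 5, a majority cycle.

None — there is no Condorcet winner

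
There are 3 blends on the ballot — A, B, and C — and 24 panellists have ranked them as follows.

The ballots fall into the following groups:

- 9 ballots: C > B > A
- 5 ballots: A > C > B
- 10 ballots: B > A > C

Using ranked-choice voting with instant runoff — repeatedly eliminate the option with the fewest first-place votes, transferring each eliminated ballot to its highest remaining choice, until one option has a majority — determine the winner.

Round 1: B 10, C 9, A 5. A has the fewest and is eliminated.
Round 2: C 14, B 10. C has a majority.

C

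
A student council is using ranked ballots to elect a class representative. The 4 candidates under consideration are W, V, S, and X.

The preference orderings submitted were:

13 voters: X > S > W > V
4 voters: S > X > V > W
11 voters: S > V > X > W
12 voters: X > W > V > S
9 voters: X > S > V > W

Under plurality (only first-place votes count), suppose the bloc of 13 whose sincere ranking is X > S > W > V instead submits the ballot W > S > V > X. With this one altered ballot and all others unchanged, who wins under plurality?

X

First-place totals with the altered ballot: W 13, V 0, S 15, X 21.
The winner is unchanged: still X.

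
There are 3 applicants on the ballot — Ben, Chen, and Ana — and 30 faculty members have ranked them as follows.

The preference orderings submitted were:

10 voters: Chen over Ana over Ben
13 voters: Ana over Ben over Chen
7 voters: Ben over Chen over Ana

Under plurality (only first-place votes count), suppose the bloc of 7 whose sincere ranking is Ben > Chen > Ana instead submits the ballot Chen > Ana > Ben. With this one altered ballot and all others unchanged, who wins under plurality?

Chen

First-place totals with the altered ballot: Ben 0, Chen 17, Ana 13.
The switch changes the winner from Ana to Chen.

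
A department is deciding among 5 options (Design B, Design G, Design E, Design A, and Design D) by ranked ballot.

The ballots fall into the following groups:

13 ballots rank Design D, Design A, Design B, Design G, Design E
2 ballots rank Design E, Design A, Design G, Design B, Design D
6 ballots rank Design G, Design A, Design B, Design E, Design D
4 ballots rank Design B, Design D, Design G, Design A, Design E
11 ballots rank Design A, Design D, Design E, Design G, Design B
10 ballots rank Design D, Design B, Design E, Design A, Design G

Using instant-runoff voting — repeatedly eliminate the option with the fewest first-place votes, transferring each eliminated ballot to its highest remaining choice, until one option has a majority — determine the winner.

Round 1: Design D 23, Design A 11, Design G 6, Design B 4, Design E 2. Design E has the fewest and is eliminated.
Round 2: Design D 23, Design A 13, Design G 6, Design B 4. Design B has the fewest and is eliminated.
Round 3: Design D 27, Design A 13, Design G 6. Design D has a majority.

Design D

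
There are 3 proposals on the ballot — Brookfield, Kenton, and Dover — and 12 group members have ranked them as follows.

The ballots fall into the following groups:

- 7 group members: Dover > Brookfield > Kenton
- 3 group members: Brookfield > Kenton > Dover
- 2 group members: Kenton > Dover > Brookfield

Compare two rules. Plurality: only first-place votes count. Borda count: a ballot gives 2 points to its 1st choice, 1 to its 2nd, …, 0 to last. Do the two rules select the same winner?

Yes

Plurality first-place counts: Brookfield 3, Kenton 2, Dover 7 → Dover.
Borda totals: Brookfield 13, Kenton 7, Dover 16 → Dover.
The two rules agree on Dover.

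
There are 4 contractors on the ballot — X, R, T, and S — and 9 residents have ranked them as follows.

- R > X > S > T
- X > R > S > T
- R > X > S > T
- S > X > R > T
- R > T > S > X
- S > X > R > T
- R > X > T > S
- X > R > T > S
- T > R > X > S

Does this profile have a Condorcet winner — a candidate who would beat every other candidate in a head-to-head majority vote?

Head-to-head results (9 voters total):
X vs R: R wins 5–4.
X vs T: X wins 7–2.
X vs S: X wins 6–3.
R vs T: R wins 8–1.
R vs S: R wins 7–2.
T vs S: S wins 5–4.
R beats each rival — X (5–4), T (8–1), S (7–2) — so R is the Condorcet winner.

Yes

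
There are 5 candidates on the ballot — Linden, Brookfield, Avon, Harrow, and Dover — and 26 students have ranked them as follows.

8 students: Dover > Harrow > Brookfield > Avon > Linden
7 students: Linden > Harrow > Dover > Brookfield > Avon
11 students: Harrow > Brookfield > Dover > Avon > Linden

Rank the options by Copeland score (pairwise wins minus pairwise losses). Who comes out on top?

Pairwise results:
  Linden vs Brookfield: Brookfield wins 19–7.
  Linden vs Avon: Avon wins 19–7.
  Linden vs Harrow: Harrow wins 19–7.
  Linden vs Dover: Dover wins 19–7.
  Brookfield vs Avon: Brookfield wins 26–0.
  Brookfield vs Harrow: Harrow wins 26–0.
  Brookfield vs Dover: Dover wins 15–11.
  Avon vs Harrow: Harrow wins 26–0.
  Avon vs Dover: Dover wins 26–0.
  Harrow vs Dover: Harrow wins 18–8.
Copeland scores (wins − losses):
  Linden: 0 − 4 = -4
  Brookfield: 2 − 2 = 0
  Avon: 1 − 3 = -2
  Harrow: 4 − 0 = 4
  Dover: 3 − 1 = 2
Harrow has the best Copeland score.

Harrow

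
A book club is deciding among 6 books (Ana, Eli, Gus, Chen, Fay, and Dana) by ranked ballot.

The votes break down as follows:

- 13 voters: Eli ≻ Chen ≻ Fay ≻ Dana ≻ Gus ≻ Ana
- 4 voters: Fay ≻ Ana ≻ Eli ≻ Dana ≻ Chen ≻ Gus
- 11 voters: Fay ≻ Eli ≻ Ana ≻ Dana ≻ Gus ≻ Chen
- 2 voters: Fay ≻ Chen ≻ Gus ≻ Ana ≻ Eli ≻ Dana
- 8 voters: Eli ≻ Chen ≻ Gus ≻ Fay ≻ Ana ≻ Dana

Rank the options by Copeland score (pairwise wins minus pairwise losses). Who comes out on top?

Pairwise results:
  Ana vs Eli: Eli wins 32–6.
  Ana vs Gus: Gus wins 23–15.
  Ana vs Chen: Chen wins 23–15.
  Ana vs Fay: Fay wins 38–0.
  Ana vs Dana: Ana wins 25–13.
  Eli vs Gus: Eli wins 36–2.
  Eli vs Chen: Eli wins 36–2.
  Eli vs Fay: Eli wins 21–17.
  Eli vs Dana: Eli wins 38–0.
  Gus vs Chen: Chen wins 27–11.
  Gus vs Fay: Fay wins 30–8.
  Gus vs Dana: Dana wins 28–10.
  Chen vs Fay: Chen wins 21–17.
  Chen vs Dana: Chen wins 23–15.
  Fay vs Dana: Fay wins 38–0.
Copeland scores (wins − losses):
  Ana: 1 − 4 = -3
  Eli: 5 − 0 = 5
  Gus: 1 − 4 = -3
  Chen: 4 − 1 = 3
  Fay: 3 − 2 = 1
  Dana: 1 − 4 = -3
Eli has the best Copeland score.

Eli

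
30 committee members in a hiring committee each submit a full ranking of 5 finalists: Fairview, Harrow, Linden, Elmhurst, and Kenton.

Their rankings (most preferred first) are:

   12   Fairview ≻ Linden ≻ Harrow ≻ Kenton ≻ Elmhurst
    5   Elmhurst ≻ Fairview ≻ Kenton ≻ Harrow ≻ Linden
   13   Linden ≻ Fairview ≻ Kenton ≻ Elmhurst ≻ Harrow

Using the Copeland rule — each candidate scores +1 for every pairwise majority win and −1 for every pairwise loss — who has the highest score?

Fairview

Pairwise results:
  Fairview vs Harrow: Fairview wins 30–0.
  Fairview vs Linden: Fairview wins 17–13.
  Fairview vs Elmhurst: Fairview wins 25–5.
  Fairview vs Kenton: Fairview wins 30–0.
  Harrow vs Linden: Linden wins 25–5.
  Harrow vs Elmhurst: Elmhurst wins 18–12.
  Harrow vs Kenton: Kenton wins 18–12.
  Linden vs Elmhurst: Linden wins 25–5.
  Linden vs Kenton: Linden wins 25–5.
  Elmhurst vs Kenton: Kenton wins 25–5.
Copeland scores (wins − losses):
  Fairview: 4 − 0 = 4
  Harrow: 0 − 4 = -4
  Linden: 3 − 1 = 2
  Elmhurst: 1 − 3 = -2
  Kenton: 2 − 2 = 0
Fairview has the best Copeland score.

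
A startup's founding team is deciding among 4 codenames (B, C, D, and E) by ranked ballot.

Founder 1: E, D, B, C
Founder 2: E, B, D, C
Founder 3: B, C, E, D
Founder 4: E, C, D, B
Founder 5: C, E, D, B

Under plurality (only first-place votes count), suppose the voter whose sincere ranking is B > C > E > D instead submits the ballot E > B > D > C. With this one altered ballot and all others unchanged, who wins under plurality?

E

First-place totals with the altered ballot: B 0, C 1, D 0, E 4.
The winner is unchanged: still E.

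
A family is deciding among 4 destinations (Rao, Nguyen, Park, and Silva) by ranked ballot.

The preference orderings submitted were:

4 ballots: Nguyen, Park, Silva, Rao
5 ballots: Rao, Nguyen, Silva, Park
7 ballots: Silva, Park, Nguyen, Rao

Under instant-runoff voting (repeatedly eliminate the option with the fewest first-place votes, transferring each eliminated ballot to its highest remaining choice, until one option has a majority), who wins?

Round 1: Silva 7, Rao 5, Nguyen 4, Park 0. Park has the fewest and is eliminated.
Round 2: Silva 7, Rao 5, Nguyen 4. Nguyen has the fewest and is eliminated.
Round 3: Silva 11, Rao 5. Silva has a majority.

Silva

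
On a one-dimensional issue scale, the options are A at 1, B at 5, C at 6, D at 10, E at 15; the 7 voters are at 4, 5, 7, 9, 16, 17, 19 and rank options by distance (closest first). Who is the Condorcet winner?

With single-peaked preferences on a line, the Condorcet winner is the candidate closest to the median voter.
The median voter (position 9) is closest to D at 10.
Check: D vs A — voters closer to D: 5 of 7.

D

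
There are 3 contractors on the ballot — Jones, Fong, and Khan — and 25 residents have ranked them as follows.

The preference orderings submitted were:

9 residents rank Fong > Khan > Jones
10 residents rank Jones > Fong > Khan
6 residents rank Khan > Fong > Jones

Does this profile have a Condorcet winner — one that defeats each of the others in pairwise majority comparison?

Head-to-head results (25 voters total):
Jones vs Fong: Fong wins 15–10.
Jones vs Khan: Khan wins 15–10.
Fong vs Khan: Fong wins 19–6.
Fong beats each rival — Jones (15–10), Khan (19–6) — so Fong is the Condorcet winner.

Yes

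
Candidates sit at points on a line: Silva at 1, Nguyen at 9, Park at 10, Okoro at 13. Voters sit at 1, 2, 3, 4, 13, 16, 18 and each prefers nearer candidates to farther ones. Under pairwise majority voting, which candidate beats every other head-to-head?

Silva

With single-peaked preferences on a line, the Condorcet winner is the candidate closest to the median voter.
The median voter (position 4) is closest to Silva at 1.
Check: Silva vs Park — voters closer to Silva: 4 of 7.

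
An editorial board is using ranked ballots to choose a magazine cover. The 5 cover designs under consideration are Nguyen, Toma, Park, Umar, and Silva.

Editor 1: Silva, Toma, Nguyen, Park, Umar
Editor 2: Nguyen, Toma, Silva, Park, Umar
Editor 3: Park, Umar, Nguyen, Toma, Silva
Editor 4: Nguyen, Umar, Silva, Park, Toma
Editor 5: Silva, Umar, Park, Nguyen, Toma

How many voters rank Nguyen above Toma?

4

Ballots ranking Nguyen above Toma: 4.
Ballots ranking Toma above Nguyen: 1.
So 4 of 5 voters prefer Nguyen to Toma.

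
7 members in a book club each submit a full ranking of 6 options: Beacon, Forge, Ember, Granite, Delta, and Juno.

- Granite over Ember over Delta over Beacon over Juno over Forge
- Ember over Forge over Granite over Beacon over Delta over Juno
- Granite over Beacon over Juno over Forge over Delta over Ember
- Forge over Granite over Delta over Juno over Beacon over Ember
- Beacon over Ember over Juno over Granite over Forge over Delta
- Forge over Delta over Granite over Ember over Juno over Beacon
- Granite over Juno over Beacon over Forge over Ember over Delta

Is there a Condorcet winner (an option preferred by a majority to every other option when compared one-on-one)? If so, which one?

Head-to-head results (7 voters total):
Beacon vs Forge: Beacon wins 4–3.
Beacon vs Ember: Beacon wins 4–3.
Beacon vs Granite: Granite wins 6–1.
Beacon vs Delta: Beacon wins 4–3.
Beacon vs Juno: Beacon wins 4–3.
Forge vs Ember: Forge wins 4–3.
Forge vs Granite: Granite wins 4–3.
Forge vs Delta: Forge wins 6–1.
Forge vs Juno: Juno wins 4–3.
Ember vs Granite: Granite wins 5–2.
Ember vs Delta: Ember wins 4–3.
Ember vs Juno: Ember wins 4–3.
Granite vs Delta: Granite wins 6–1.
Granite vs Juno: Granite wins 6–1.
Delta vs Juno: Delta wins 4–3.
Granite beats each rival — Beacon (6–1), Forge (4–3), Ember (5–2), Delta (6–1), Juno (6–1) — so Granite is the Condorcet winner.

Granite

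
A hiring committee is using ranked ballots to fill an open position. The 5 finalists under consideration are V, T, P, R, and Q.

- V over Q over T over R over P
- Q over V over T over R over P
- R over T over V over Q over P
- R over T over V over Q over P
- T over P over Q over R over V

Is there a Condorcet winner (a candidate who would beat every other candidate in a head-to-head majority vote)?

Yes

Head-to-head results (5 voters total):
V vs T: T wins 3–2.
V vs P: V wins 4–1.
V vs R: R wins 3–2.
V vs Q: V wins 3–2.
T vs P: T wins 5–0.
T vs R: T wins 3–2.
T vs Q: T wins 3–2.
P vs R: R wins 4–1.
P vs Q: Q wins 4–1.
R vs Q: Q wins 3–2.
T beats each rival — V (3–2), P (5–0), R (3–2), Q (3–2) — so T is the Condorcet winner.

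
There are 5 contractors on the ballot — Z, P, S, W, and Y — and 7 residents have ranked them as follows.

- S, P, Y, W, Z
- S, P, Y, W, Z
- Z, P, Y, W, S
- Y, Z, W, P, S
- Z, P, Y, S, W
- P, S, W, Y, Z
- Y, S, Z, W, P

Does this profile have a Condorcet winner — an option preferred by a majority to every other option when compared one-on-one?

No

Head-to-head results (7 voters total):
Z vs P: Z wins 4–3.
Z vs S: S wins 4–3.
Z vs W: Z wins 4–3.
Z vs Y: Y wins 5–2.
P vs S: P wins 4–3.
P vs W: P wins 5–2.
P vs Y: P wins 5–2.
S vs W: S wins 5–2.
S vs Y: Y wins 4–3.
W vs Y: Y wins 6–1.
No candidate beats all others: Z beats P beats S beats Z, a majority cycle.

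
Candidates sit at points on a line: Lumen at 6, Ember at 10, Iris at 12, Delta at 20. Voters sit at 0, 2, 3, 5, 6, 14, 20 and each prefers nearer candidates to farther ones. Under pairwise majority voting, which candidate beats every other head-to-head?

With single-peaked preferences on a line, the Condorcet winner is the candidate closest to the median voter.
The median voter (position 5) is closest to Lumen at 6.
Check: Lumen vs Ember — voters closer to Lumen: 5 of 7.

Lumen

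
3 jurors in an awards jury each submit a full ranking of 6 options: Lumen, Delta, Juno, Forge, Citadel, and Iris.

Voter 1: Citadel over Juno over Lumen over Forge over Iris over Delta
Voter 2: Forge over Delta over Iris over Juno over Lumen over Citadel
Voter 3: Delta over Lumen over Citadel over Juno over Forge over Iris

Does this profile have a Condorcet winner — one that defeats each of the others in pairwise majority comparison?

Head-to-head results (3 voters total):
Lumen vs Delta: Delta wins 2–1.
Lumen vs Juno: Juno wins 2–1.
Lumen vs Forge: Lumen wins 2–1.
Lumen vs Citadel: Lumen wins 2–1.
Lumen vs Iris: Lumen wins 2–1.
Delta vs Juno: Delta wins 2–1.
Delta vs Forge: Forge wins 2–1.
Delta vs Citadel: Delta wins 2–1.
Delta vs Iris: Delta wins 2–1.
Juno vs Forge: Juno wins 2–1.
Juno vs Citadel: Citadel wins 2–1.
Juno vs Iris: Juno wins 2–1.
Forge vs Citadel: Citadel wins 2–1.
Forge vs Iris: Forge wins 3–0.
Citadel vs Iris: Citadel wins 2–1.
No candidate beats all others: Lumen beats Forge beats Delta beats Lumen, a majority cycle.

No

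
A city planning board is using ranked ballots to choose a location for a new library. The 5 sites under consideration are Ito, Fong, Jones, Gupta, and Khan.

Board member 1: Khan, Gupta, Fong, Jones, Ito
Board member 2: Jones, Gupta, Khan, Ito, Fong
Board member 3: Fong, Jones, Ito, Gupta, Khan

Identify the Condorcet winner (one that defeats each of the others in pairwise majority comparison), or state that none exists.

None — there is no Condorcet winner

Head-to-head results (3 voters total):
Ito vs Fong: Fong wins 2–1.
Ito vs Jones: Jones wins 3–0.
Ito vs Gupta: Gupta wins 2–1.
Ito vs Khan: Khan wins 2–1.
Fong vs Jones: Fong wins 2–1.
Fong vs Gupta: Gupta wins 2–1.
Fong vs Khan: Khan wins 2–1.
Jones vs Gupta: Jones wins 2–1.
Jones vs Khan: Jones wins 2–1.
Gupta vs Khan: Gupta wins 2–1.
No candidate beats all others: Fong beats Jones beats Gupta beats Fong, a majority cycle.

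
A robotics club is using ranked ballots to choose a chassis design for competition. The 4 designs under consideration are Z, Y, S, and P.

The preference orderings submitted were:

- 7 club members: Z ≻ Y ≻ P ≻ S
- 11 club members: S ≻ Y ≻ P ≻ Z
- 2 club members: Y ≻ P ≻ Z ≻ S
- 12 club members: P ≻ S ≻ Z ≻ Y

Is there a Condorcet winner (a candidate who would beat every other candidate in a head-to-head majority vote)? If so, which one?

There is no Condorcet winner

Head-to-head results (32 voters total):
Z vs Y: Z wins 19–13.
Z vs S: S wins 23–9.
Z vs P: P wins 25–7.
Y vs S: S wins 23–9.
Y vs P: Y wins 20–12.
S vs P: P wins 21–11.
No candidate beats all others: Z beats Y beats P beats Z, a majority cycle.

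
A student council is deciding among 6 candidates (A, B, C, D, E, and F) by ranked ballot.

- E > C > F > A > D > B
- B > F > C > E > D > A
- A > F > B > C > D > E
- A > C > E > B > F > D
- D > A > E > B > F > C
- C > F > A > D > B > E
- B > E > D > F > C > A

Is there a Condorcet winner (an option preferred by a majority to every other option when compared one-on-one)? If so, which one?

None — there is no Condorcet winner

Head-to-head results (7 voters total):
A vs B: A wins 5–2.
A vs C: C wins 4–3.
A vs D: A wins 4–3.
A vs E: A wins 4–3.
A vs F: F wins 4–3.
B vs C: B wins 4–3.
B vs D: B wins 4–3.
B vs E: B wins 4–3.
B vs F: B wins 4–3.
C vs D: C wins 5–2.
C vs E: C wins 4–3.
C vs F: F wins 4–3.
D vs E: E wins 4–3.
D vs F: F wins 5–2.
E vs F: E wins 4–3.
No candidate beats all others: A beats B beats C beats A, a majority cycle.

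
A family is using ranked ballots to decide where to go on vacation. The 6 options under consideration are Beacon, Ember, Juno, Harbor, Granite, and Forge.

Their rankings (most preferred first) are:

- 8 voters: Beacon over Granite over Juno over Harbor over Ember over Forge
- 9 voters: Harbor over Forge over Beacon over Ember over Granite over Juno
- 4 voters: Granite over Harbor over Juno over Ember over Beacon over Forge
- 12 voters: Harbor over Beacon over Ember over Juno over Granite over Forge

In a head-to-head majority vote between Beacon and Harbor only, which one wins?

Ballots ranking Beacon above Harbor: 8.
Ballots ranking Harbor above Beacon: 9+4+12 = 25.
Harbor wins the head-to-head, 25–8.

Harbor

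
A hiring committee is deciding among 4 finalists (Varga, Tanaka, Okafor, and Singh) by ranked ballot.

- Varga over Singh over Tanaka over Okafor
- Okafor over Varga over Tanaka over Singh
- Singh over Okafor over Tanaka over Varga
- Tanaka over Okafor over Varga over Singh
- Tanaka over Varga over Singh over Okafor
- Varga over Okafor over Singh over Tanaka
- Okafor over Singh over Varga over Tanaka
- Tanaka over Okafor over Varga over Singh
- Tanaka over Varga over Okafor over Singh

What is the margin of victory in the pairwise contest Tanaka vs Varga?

1

Ballots ranking Tanaka above Varga: 5.
Ballots ranking Varga above Tanaka: 4.
Tanaka wins 5–4, a margin of 1.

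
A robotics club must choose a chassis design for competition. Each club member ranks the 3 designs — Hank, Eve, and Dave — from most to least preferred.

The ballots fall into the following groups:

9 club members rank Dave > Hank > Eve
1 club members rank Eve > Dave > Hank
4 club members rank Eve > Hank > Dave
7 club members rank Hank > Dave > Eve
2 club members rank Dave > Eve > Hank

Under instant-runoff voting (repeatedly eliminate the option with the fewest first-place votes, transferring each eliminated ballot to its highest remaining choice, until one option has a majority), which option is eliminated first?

Eve

Round 1: Dave 11, Hank 7, Eve 5. Eve has the fewest and is eliminated.
Round 2: Dave 12, Hank 11. Dave has a majority.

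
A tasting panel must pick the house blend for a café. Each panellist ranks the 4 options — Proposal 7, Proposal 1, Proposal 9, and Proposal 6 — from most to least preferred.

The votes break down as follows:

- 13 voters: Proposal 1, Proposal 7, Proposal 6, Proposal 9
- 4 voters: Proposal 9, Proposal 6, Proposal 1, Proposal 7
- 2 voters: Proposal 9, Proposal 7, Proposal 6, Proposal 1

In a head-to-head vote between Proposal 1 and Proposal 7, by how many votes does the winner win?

Ballots ranking Proposal 1 above Proposal 7: 13+4 = 17.
Ballots ranking Proposal 7 above Proposal 1: 2.
Proposal 1 wins 17–2, a margin of 15.

15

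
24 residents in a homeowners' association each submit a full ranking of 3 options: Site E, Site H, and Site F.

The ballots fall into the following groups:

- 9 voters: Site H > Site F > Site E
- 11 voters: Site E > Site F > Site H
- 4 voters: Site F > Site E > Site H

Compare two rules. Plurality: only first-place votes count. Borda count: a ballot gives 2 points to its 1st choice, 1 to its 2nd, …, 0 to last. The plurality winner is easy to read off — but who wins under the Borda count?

Site F

Plurality first-place counts: Site E 11, Site H 9, Site F 4 → Site E.
Borda totals: Site E 26, Site H 18, Site F 28 → Site F.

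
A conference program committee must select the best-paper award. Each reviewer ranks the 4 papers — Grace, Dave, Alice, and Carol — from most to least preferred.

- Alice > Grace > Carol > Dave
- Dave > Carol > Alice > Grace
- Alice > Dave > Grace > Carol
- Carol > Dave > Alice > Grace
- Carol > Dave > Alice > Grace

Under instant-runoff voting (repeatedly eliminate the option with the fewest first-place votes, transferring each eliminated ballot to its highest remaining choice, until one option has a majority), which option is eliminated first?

Round 1: Alice 2, Carol 2, Dave 1, Grace 0. Grace has the fewest and is eliminated.
Round 2: Alice 2, Carol 2, Dave 1. Dave has the fewest and is eliminated.
Round 3: Carol 3, Alice 2. Carol has a majority.

Grace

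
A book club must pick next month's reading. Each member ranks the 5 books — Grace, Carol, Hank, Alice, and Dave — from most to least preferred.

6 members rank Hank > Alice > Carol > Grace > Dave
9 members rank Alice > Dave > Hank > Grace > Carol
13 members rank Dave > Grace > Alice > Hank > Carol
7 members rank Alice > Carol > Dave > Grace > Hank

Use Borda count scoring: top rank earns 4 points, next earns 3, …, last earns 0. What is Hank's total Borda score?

55

Borda scores:
  Grace: 6·1 + 9·1 + 13·3 + 7·1 = 61
  Carol: 6·2 + 9·0 + 13·0 + 7·3 = 33
  Hank: 6·4 + 9·2 + 13·1 + 7·0 = 55
  Alice: 6·3 + 9·4 + 13·2 + 7·4 = 108
  Dave: 6·0 + 9·3 + 13·4 + 7·2 = 93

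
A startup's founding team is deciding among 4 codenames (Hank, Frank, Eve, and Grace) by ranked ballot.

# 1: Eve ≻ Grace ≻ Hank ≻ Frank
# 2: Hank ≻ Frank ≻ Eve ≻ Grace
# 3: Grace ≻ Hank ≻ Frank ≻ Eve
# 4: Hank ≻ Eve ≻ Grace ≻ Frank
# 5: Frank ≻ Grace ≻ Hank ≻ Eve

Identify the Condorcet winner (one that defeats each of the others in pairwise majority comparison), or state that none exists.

Head-to-head results (5 voters total):
Hank vs Frank: Hank wins 4–1.
Hank vs Eve: Hank wins 4–1.
Hank vs Grace: Grace wins 3–2.
Frank vs Eve: Frank wins 3–2.
Frank vs Grace: Grace wins 3–2.
Eve vs Grace: Eve wins 3–2.
No candidate beats all others: Hank beats Eve beats Grace beats Hank, a majority cycle.

None — there is no Condorcet winner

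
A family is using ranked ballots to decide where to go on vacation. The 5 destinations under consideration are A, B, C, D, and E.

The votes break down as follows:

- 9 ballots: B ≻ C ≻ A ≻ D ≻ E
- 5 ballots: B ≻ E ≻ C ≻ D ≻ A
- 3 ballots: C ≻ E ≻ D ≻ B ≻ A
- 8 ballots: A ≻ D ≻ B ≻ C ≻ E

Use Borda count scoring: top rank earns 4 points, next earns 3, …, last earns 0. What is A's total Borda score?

Borda scores:
  A: 9·2 + 5·0 + 3·0 + 8·4 = 50
  B: 9·4 + 5·4 + 3·1 + 8·2 = 75
  C: 9·3 + 5·2 + 3·4 + 8·1 = 57
  D: 9·1 + 5·1 + 3·2 + 8·3 = 44
  E: 9·0 + 5·3 + 3·3 + 8·0 = 24

50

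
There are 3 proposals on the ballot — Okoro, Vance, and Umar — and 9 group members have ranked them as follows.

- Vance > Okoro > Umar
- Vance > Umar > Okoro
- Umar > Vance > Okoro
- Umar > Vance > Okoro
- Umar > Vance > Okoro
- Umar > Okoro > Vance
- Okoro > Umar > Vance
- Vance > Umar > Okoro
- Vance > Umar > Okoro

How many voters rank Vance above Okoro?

Ballots ranking Vance above Okoro: 7.
Ballots ranking Okoro above Vance: 2.
So 7 of 9 voters prefer Vance to Okoro.

7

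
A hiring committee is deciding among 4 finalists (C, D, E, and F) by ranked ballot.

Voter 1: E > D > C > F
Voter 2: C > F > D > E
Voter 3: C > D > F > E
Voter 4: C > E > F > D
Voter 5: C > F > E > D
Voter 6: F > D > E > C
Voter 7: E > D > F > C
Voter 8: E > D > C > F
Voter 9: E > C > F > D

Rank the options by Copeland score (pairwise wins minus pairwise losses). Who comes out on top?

E

Pairwise results:
  C vs D: C wins 5–4.
  C vs E: E wins 5–4.
  C vs F: C wins 7–2.
  D vs E: E wins 6–3.
  D vs F: F wins 5–4.
  E vs F: E wins 5–4.
Copeland scores (wins − losses):
  C: 2 − 1 = 1
  D: 0 − 3 = -3
  E: 3 − 0 = 3
  F: 1 − 2 = -1
E has the best Copeland score.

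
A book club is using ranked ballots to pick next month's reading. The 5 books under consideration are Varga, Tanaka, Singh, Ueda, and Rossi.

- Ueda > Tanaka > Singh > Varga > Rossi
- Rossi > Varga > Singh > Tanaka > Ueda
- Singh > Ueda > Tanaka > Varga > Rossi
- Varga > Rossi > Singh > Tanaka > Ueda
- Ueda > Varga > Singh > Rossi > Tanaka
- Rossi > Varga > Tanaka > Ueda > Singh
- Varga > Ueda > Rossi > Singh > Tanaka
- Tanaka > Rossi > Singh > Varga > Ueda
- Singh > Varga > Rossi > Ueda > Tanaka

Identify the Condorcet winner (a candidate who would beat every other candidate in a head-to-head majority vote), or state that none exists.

Head-to-head results (9 voters total):
Varga vs Tanaka: Varga wins 6–3.
Varga vs Singh: Varga wins 5–4.
Varga vs Ueda: Varga wins 6–3.
Varga vs Rossi: Varga wins 6–3.
Tanaka vs Singh: Singh wins 6–3.
Tanaka vs Ueda: Ueda wins 5–4.
Tanaka vs Rossi: Rossi wins 6–3.
Singh vs Ueda: Singh wins 5–4.
Singh vs Rossi: Rossi wins 5–4.
Ueda vs Rossi: Rossi wins 5–4.
Varga beats each rival — Tanaka (6–3), Singh (5–4), Ueda (6–3), Rossi (6–3) — so Varga is the Condorcet winner.

Varga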